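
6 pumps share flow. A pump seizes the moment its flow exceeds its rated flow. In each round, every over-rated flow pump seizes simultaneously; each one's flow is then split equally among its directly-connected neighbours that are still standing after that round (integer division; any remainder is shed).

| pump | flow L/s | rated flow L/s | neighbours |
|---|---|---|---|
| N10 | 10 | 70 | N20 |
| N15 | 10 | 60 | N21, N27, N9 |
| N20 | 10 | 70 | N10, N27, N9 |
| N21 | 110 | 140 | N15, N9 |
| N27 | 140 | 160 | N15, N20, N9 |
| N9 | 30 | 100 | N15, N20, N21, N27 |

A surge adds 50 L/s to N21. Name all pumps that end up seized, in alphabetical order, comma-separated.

N10, N15, N20, N21, N27, N9

Round 1 — N21 at 160 > 140. N21 seizes.
  N21 sheds 160 L/s to N15, N9: 80 each.
    N15: 10+80 = 90 > 60
    N9: 30+80 = 110 > 100
Round 2 — N15, N9 seize.
  N15 sheds 90 L/s to N27: 90 each.
    N27: 140+90 = 230 > 160
  N9 sheds 110 L/s to N20, N27: 55 each.
    N20: 10+55 = 65 ≤ 70
    N27: 230+55 = 285 > 160
Round 3 — N27 seizes.
  N27 sheds 285 L/s to N20: 285 each.
    N20: 65+285 = 350 > 70
Round 4 — N20 seizes.
  N20 sheds 350 L/s to N10: 350 each.
    N10: 10+350 = 360 > 70
Round 5 — N10 seizes.
  N10 sheds 360 L/s: no online neighbours, lost.
No further seizures.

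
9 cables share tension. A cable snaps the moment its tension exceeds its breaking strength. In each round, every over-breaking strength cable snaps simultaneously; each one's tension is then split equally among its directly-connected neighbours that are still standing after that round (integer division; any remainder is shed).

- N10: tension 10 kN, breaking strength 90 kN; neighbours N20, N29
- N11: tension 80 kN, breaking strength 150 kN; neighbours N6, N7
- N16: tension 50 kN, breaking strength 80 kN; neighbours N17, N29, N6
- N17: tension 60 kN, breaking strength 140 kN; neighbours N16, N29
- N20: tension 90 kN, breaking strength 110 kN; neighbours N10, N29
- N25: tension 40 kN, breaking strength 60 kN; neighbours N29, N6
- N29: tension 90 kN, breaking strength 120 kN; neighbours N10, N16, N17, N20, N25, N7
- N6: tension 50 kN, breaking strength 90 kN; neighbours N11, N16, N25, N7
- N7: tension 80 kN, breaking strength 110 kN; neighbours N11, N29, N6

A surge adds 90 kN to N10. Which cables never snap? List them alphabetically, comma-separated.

Round 1 — N10 at 100 > 90. N10 snaps.
  N10 sheds 100 kN to N20, N29: 50 each.
    N20: 90+50 = 140 > 110
    N29: 90+50 = 140 > 120
Round 2 — N20, N29 snap.
  N20 sheds 140 kN: no online neighbours, lost.
  N29 sheds 140 kN to N16, N17, N25, N7: 35 each.
    N16: 50+35 = 85 > 80
    N17: 60+35 = 95 ≤ 140
    N25: 40+35 = 75 > 60
    N7: 80+35 = 115 > 110
Round 3 — N16, N25, N7 snap.
  N16 sheds 85 kN to N17, N6: 42 each (1 lost).
    N17: 95+42 = 137 ≤ 140
    N6: 50+42 = 92 > 90
  N25 sheds 75 kN to N6: 75 each.
    N6: 92+75 = 167 > 90
  N7 sheds 115 kN to N11, N6: 57 each (1 lost).
    N11: 80+57 = 137 ≤ 150
    N6: 167+57 = 224 > 90
Round 4 — N6 snaps.
  N6 sheds 224 kN to N11: 224 each.
    N11: 137+224 = 361 > 150
Round 5 — N11 snaps.
  N11 sheds 361 kN: no online neighbours, lost.
No further breaks.

N17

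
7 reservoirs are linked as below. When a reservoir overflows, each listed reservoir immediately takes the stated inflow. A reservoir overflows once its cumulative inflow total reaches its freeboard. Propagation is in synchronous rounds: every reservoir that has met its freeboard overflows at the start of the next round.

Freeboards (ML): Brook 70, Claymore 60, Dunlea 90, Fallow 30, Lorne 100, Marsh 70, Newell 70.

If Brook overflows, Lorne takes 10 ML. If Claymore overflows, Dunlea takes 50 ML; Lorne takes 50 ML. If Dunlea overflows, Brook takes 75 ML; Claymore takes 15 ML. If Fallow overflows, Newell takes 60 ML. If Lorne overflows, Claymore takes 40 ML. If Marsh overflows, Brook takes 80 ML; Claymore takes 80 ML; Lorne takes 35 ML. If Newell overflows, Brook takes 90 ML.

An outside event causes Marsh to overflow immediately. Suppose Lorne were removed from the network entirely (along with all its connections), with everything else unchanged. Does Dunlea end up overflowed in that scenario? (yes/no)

no

With Lorne removed:
Round 1 — Marsh overflows (initial).
  Brook: +80 → 80 ≥ 70
  Claymore: +80 → 80 ≥ 60
Round 2 — Brook, Claymore overflow.
  Dunlea: +50 → 50 < 90
No further overflows.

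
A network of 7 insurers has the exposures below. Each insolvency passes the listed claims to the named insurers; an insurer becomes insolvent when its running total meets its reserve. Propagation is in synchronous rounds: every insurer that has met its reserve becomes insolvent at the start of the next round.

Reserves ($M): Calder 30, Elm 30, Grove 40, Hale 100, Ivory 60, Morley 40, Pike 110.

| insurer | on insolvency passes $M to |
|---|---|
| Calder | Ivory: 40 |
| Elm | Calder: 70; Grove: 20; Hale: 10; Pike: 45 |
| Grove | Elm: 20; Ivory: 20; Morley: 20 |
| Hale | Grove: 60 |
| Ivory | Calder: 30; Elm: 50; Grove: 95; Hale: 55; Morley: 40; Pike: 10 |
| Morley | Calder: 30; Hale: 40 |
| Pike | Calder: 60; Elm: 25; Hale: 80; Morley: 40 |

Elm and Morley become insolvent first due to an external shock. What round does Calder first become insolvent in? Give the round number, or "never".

Round 1 — Elm, Morley become insolvent (initial).
  Calder: +70+30 → 100 ≥ 30
  Grove: +20 → 20 < 40
  Hale: +10+40 → 50 < 100
  Pike: +45 → 45 < 110
Round 2 — Calder becomes insolvent.
  Ivory: +40 → 40 < 60
No further insolvencies.

2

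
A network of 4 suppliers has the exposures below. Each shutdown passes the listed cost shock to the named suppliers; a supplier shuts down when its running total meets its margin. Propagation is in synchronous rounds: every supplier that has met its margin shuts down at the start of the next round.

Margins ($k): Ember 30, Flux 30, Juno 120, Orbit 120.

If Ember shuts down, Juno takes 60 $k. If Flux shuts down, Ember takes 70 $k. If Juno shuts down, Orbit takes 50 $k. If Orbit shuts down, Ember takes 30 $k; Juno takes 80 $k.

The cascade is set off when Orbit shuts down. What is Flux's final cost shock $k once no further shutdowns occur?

Round 1 — Orbit shuts down (initial).
  Ember: +30 → 30 ≥ 30
  Juno: +80 → 80 < 120
Round 2 — Ember shuts down.
  Juno: +60 → 140 ≥ 120
Round 3 — Juno shuts down.
No further shutdowns.

0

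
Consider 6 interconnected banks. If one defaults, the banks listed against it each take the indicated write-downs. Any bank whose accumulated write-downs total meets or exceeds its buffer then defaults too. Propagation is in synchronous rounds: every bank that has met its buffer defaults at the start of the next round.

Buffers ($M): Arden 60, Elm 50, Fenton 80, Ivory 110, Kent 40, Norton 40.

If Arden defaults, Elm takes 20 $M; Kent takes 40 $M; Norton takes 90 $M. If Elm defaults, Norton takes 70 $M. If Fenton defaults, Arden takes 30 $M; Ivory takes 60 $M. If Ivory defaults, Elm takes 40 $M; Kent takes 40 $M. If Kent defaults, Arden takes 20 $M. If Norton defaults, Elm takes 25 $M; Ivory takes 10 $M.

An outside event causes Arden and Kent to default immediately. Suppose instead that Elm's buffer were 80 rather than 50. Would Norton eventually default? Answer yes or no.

yes

With Elm's buffer at 80:
Round 1 — Arden, Kent default (initial).
  Elm: +20 → 20 < 80
  Norton: +90 → 90 ≥ 40
Round 2 — Norton defaults.
  Elm: +25 → 45 < 80
  Ivory: +10 → 10 < 110
No further defaults.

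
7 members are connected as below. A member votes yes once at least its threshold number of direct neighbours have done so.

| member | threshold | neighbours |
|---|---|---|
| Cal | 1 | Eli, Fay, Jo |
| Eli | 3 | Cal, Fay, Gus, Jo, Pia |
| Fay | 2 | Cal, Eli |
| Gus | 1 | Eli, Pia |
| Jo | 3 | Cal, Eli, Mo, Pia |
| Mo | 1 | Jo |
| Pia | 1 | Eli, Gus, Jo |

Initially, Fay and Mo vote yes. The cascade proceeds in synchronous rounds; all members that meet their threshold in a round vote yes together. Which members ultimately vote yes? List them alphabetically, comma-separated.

Cal, Fay, Mo

Round 1 — Fay, Mo vote yes (initial).
Round 2 — checking thresholds:
  Cal: 1 of 3 neighbours ≥ 1, votes yes.
  Eli: 1 of 5 neighbours < 3, holds.
  Jo: 1 of 4 neighbours < 3, holds.
Round 3 — no new yes votes; cascade stops.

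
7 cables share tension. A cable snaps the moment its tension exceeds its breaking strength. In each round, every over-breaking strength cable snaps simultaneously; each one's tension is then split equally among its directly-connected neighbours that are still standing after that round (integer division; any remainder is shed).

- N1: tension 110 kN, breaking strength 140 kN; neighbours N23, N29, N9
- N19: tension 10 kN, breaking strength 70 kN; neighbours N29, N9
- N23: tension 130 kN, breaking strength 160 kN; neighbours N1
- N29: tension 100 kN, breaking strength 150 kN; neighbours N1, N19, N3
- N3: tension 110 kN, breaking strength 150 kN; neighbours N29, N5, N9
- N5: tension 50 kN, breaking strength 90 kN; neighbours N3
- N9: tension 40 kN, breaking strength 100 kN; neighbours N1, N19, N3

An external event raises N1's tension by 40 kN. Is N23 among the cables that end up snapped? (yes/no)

yes

Round 1 — N1 at 150 > 140. N1 snaps.
  N1 sheds 150 kN to N23, N29, N9: 50 each.
    N23: 130+50 = 180 > 160
    N29: 100+50 = 150 ≤ 150
    N9: 40+50 = 90 ≤ 100
Round 2 — N23 snaps.
  N23 sheds 180 kN: no online neighbours, lost.
No further breaks.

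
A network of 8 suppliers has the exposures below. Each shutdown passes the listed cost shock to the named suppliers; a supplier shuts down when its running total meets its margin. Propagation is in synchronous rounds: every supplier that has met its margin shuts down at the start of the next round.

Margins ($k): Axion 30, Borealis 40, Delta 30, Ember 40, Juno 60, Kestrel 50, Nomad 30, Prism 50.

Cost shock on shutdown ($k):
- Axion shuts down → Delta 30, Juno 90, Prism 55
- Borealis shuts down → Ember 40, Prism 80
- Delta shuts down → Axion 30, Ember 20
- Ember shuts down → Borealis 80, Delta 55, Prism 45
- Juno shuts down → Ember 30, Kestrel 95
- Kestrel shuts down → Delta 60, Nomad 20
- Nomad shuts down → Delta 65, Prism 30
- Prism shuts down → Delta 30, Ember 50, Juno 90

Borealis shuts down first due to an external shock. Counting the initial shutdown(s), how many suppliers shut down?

7

Round 1 — Borealis shuts down (initial).
  Ember: +40 → 40 ≥ 40
  Prism: +80 → 80 ≥ 50
Round 2 — Ember, Prism shut down.
  Delta: +55+30 → 85 ≥ 30
  Juno: +90 → 90 ≥ 60
Round 3 — Delta, Juno shut down.
  Axion: +30 → 30 ≥ 30
  Kestrel: +95 → 95 ≥ 50
Round 4 — Axion, Kestrel shut down.
  Nomad: +20 → 20 < 30
No further shutdowns.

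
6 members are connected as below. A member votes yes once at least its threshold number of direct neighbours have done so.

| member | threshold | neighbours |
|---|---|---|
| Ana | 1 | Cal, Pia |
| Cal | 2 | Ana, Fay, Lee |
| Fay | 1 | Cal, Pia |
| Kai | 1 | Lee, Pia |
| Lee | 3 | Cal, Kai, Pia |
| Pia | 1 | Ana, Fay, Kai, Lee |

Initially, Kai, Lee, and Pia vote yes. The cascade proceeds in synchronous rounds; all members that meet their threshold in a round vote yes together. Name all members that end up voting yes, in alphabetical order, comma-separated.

Round 1 — Kai, Lee, Pia vote yes (initial).
Round 2 — checking thresholds:
  Ana: 1 of 2 neighbours ≥ 1, votes yes.
  Cal: 1 of 3 neighbours < 2, not yet.
  Fay: 1 of 2 neighbours ≥ 1, votes yes.
Round 3 — checking thresholds:
  Cal: 3 of 3 neighbours ≥ 2, votes yes.
Round 4 — no new yes votes; cascade stops.

Ana, Cal, Fay, Kai, Lee, Pia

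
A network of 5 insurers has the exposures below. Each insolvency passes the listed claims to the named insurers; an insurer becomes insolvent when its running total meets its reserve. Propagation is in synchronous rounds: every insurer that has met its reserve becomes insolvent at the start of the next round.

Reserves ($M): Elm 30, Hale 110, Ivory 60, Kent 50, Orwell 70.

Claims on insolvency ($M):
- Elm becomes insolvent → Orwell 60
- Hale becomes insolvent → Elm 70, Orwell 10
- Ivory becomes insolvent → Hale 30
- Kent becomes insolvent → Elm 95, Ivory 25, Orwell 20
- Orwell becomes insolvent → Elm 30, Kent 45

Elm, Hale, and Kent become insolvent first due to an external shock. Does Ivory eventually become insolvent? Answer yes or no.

no

Round 1 — Elm, Hale, Kent become insolvent (initial).
  Ivory: +25 → 25 < 60
  Orwell: +60+10+20 → 90 ≥ 70
Round 2 — Orwell becomes insolvent.
No further insolvencies.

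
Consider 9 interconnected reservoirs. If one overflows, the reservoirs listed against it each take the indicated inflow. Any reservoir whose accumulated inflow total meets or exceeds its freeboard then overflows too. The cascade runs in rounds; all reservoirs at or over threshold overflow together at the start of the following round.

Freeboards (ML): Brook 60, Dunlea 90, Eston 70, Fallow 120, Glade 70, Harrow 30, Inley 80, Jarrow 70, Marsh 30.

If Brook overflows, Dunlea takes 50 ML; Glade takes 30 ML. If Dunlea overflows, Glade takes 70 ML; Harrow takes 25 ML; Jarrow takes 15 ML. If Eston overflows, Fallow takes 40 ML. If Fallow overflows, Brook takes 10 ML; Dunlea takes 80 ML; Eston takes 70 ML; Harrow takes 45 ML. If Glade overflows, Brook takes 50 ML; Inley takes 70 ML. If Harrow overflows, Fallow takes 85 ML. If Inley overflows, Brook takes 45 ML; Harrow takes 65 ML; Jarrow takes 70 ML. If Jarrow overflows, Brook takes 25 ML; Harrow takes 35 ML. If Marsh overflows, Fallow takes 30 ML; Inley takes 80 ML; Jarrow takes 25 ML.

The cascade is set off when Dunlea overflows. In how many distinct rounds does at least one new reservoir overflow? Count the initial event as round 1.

2

Round 1 — Dunlea overflows (initial).
  Glade: +70 → 70 ≥ 70
  Harrow: +25 → 25 < 30
  Jarrow: +15 → 15 < 70
Round 2 — Glade overflows.
  Brook: +50 → 50 < 60
  Inley: +70 → 70 < 80
No further overflows.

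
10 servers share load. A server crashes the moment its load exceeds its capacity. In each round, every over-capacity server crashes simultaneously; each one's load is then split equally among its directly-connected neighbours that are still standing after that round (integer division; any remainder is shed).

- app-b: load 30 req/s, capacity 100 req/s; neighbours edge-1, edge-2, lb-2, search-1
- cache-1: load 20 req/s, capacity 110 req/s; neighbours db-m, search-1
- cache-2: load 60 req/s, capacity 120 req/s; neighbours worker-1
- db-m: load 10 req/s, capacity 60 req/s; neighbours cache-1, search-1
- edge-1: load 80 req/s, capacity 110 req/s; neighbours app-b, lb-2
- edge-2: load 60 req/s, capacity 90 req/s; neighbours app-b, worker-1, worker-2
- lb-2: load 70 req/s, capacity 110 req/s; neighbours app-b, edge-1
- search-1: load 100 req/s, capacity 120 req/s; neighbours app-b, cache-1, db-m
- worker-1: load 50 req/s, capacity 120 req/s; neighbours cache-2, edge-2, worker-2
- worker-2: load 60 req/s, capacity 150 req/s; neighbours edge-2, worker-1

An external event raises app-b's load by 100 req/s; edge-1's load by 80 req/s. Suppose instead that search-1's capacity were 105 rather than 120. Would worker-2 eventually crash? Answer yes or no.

With search-1's capacity at 105:
Round 1 — app-b at 130 > 100; edge-1 at 160 > 110. app-b, edge-1 crash.
  app-b sheds 130 req/s to edge-2, lb-2, search-1: 43 each (1 lost).
    edge-2: 60+43 = 103 > 90
    lb-2: 70+43 = 113 > 110
    search-1: 100+43 = 143 > 105
  edge-1 sheds 160 req/s to lb-2: 160 each.
    lb-2: 113+160 = 273 > 110
Round 2 — edge-2, lb-2, search-1 crash.
  edge-2 sheds 103 req/s to worker-1, worker-2: 51 each (1 lost).
    worker-1: 50+51 = 101 ≤ 120
    worker-2: 60+51 = 111 ≤ 150
  lb-2 sheds 273 req/s: no online neighbours, lost.
  search-1 sheds 143 req/s to cache-1, db-m: 71 each (1 lost).
    cache-1: 20+71 = 91 ≤ 110
    db-m: 10+71 = 81 > 60
Round 3 — db-m crashes.
  db-m sheds 81 req/s to cache-1: 81 each.
    cache-1: 91+81 = 172 > 110
Round 4 — cache-1 crashes.
  cache-1 sheds 172 req/s: no online neighbours, lost.
No further crashes.

no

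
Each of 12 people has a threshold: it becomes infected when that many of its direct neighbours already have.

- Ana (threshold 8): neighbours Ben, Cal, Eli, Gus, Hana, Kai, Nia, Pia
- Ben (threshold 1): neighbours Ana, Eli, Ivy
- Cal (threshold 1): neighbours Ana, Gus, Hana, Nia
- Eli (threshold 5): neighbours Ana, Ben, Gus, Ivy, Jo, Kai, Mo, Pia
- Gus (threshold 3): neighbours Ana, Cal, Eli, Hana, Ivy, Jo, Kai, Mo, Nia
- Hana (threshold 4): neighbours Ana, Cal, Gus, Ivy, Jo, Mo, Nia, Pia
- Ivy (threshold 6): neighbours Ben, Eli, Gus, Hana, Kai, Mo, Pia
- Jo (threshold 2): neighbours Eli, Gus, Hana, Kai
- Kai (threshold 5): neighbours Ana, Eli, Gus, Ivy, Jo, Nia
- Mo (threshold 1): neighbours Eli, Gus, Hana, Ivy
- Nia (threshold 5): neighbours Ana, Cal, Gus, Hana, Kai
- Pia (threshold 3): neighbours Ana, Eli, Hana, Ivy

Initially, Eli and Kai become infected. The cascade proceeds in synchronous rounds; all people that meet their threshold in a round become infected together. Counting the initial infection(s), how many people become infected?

Round 1 — Eli, Kai become infected (initial).
Round 2 — checking thresholds:
  Ana: 2 of 8 neighbours < 8, below threshold.
  Ben: 1 of 3 neighbours ≥ 1, becomes infected.
  Gus: 2 of 9 neighbours < 3, below threshold.
  Ivy: 2 of 7 neighbours < 6, below threshold.
  Jo: 2 of 4 neighbours ≥ 2, becomes infected.
  Mo: 1 of 4 neighbours ≥ 1, becomes infected.
  Nia: 1 of 5 neighbours < 5, below threshold.
  Pia: 1 of 4 neighbours < 3, below threshold.
Round 3 — checking thresholds:
  Ana: 3 of 8 neighbours < 8, below threshold.
  Gus: 4 of 9 neighbours ≥ 3, becomes infected.
  Hana: 2 of 8 neighbours < 4, below threshold.
  Ivy: 4 of 7 neighbours < 6, below threshold.
  Nia: 1 of 5 neighbours < 5, below threshold.
  Pia: 1 of 4 neighbours < 3, below threshold.
Round 4 — checking thresholds:
  Ana: 4 of 8 neighbours < 8, below threshold.
  Cal: 1 of 4 neighbours ≥ 1, becomes infected.
  Hana: 3 of 8 neighbours < 4, below threshold.
  Ivy: 5 of 7 neighbours < 6, below threshold.
  Nia: 2 of 5 neighbours < 5, below threshold.
  Pia: 1 of 4 neighbours < 3, below threshold.
Round 5 — checking thresholds:
  Ana: 5 of 8 neighbours < 8, below threshold.
  Hana: 4 of 8 neighbours ≥ 4, becomes infected.
  Ivy: 5 of 7 neighbours < 6, below threshold.
  Nia: 3 of 5 neighbours < 5, below threshold.
  Pia: 1 of 4 neighbours < 3, below threshold.
Round 6 — checking thresholds:
  Ana: 6 of 8 neighbours < 8, below threshold.
  Ivy: 6 of 7 neighbours ≥ 6, becomes infected.
  Nia: 4 of 5 neighbours < 5, below threshold.
  Pia: 2 of 4 neighbours < 3, below threshold.
Round 7 — checking thresholds:
  Ana: 6 of 8 neighbours < 8, below threshold.
  Nia: 4 of 5 neighbours < 5, below threshold.
  Pia: 3 of 4 neighbours ≥ 3, becomes infected.
Round 8 — no new infections; cascade stops.

10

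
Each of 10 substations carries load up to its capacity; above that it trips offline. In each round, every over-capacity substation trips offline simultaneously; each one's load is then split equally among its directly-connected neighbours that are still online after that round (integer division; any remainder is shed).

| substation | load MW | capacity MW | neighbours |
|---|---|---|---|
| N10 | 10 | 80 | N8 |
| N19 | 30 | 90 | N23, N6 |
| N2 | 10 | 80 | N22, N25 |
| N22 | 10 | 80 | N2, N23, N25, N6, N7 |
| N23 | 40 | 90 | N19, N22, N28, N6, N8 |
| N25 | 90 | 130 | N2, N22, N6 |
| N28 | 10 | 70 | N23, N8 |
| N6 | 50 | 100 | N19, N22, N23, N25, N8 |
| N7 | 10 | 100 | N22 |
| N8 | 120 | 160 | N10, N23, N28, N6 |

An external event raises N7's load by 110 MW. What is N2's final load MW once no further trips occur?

42

Round 1 — N7 at 120 > 100. N7 trips offline.
  N7 sheds 120 MW to N22: 120 each.
    N22: 10+120 = 130 > 80
Round 2 — N22 trips offline.
  N22 sheds 130 MW to N2, N23, N25, N6: 32 each (2 lost).
    N2: 10+32 = 42 ≤ 80
    N23: 40+32 = 72 ≤ 90
    N25: 90+32 = 122 ≤ 130
    N6: 50+32 = 82 ≤ 100
No further trips.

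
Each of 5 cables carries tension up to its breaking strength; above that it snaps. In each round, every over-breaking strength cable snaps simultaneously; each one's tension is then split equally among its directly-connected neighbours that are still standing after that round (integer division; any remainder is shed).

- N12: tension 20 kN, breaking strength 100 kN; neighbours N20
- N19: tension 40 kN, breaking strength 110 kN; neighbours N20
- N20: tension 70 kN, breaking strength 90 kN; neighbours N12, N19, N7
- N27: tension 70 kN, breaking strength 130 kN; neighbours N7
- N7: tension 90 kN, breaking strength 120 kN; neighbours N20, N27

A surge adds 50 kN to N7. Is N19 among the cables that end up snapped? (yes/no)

Round 1 — N7 at 140 > 120. N7 snaps.
  N7 sheds 140 kN to N20, N27: 70 each.
    N20: 70+70 = 140 > 90
    N27: 70+70 = 140 > 130
Round 2 — N20, N27 snap.
  N20 sheds 140 kN to N12, N19: 70 each.
    N12: 20+70 = 90 ≤ 100
    N19: 40+70 = 110 ≤ 110
  N27 sheds 140 kN: no online neighbours, lost.
No further breaks.

no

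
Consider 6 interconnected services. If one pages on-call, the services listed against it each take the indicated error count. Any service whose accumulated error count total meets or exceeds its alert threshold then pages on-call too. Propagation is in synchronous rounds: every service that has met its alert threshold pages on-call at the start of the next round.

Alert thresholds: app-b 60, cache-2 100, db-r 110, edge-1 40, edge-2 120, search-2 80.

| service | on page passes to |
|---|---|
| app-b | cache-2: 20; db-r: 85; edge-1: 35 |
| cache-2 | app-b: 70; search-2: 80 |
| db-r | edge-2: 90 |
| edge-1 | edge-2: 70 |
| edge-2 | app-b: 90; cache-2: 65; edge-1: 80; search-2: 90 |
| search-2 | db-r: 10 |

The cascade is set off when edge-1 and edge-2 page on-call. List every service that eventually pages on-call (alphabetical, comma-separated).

Round 1 — edge-1, edge-2 page on-call (initial).
  app-b: +90 → 90 ≥ 60
  cache-2: +65 → 65 < 100
  search-2: +90 → 90 ≥ 80
Round 2 — app-b, search-2 page on-call.
  cache-2: +20 → 85 < 100
  db-r: +85+10 → 95 < 110
No further pages.

app-b, edge-1, edge-2, search-2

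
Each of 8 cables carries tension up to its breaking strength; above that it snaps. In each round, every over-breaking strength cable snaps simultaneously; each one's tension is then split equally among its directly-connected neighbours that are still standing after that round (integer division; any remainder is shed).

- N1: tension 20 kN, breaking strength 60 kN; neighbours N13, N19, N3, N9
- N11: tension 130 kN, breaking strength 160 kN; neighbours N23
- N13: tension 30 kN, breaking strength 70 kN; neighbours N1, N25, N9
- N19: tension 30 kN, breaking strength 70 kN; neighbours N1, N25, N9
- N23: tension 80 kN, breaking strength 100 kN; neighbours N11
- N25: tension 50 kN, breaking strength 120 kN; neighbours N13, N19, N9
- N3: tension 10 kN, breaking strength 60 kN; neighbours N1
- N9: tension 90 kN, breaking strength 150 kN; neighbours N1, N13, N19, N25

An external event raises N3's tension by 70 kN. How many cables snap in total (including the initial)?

2

Round 1 — N3 at 80 > 60. N3 snaps.
  N3 sheds 80 kN to N1: 80 each.
    N1: 20+80 = 100 > 60
Round 2 — N1 snaps.
  N1 sheds 100 kN to N13, N19, N9: 33 each (1 lost).
    N13: 30+33 = 63 ≤ 70
    N19: 30+33 = 63 ≤ 70
    N9: 90+33 = 123 ≤ 150
No further breaks.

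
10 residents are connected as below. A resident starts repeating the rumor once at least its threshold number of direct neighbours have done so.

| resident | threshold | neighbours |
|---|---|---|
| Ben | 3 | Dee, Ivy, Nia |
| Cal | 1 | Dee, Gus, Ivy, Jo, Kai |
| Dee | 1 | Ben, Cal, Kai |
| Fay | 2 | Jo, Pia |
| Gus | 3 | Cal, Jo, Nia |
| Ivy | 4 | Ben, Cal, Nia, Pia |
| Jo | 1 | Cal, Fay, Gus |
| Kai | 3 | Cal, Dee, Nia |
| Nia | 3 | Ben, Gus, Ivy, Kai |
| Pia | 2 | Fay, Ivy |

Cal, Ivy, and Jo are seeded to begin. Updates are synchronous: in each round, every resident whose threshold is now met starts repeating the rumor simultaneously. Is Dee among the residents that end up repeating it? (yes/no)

Round 1 — Cal, Ivy, Jo start repeating the rumor (initial).
Round 2 — checking thresholds:
  Ben: 1 of 3 neighbours < 3, holds.
  Dee: 1 of 3 neighbours ≥ 1, starts repeating the rumor.
  Fay: 1 of 2 neighbours < 2, holds.
  Gus: 2 of 3 neighbours < 3, holds.
  Kai: 1 of 3 neighbours < 3, holds.
  Nia: 1 of 4 neighbours < 3, holds.
  Pia: 1 of 2 neighbours < 2, holds.
Round 3 — no new spreads; cascade stops.

yes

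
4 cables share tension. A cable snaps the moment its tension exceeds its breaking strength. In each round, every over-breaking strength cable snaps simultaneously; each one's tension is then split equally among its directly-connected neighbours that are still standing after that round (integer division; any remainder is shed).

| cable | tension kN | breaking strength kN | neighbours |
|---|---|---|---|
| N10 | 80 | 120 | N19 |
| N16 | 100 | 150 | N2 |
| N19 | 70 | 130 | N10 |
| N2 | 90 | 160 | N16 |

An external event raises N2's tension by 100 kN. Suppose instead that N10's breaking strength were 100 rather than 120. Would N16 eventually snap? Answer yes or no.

yes

With N10's breaking strength at 100:
Round 1 — N2 at 190 > 160. N2 snaps.
  N2 sheds 190 kN to N16: 190 each.
    N16: 100+190 = 290 > 150
Round 2 — N16 snaps.
  N16 sheds 290 kN: no online neighbours, lost.
No further breaks.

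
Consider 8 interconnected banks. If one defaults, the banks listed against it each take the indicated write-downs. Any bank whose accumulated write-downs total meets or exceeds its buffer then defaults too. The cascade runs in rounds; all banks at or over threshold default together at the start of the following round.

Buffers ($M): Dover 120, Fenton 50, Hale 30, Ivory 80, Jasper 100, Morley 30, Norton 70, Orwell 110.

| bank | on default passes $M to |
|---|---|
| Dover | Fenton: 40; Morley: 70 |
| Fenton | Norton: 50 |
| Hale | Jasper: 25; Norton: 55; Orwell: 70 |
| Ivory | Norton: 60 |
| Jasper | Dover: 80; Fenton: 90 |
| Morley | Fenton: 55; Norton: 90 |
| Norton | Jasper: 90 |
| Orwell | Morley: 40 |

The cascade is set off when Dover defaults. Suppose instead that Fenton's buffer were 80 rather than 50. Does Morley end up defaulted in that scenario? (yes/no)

With Fenton's buffer at 80:
Round 1 — Dover defaults (initial).
  Fenton: +40 → 40 < 80
  Morley: +70 → 70 ≥ 30
Round 2 — Morley defaults.
  Fenton: +55 → 95 ≥ 80
  Norton: +90 → 90 ≥ 70
Round 3 — Fenton, Norton default.
  Jasper: +90 → 90 < 100
No further defaults.

yes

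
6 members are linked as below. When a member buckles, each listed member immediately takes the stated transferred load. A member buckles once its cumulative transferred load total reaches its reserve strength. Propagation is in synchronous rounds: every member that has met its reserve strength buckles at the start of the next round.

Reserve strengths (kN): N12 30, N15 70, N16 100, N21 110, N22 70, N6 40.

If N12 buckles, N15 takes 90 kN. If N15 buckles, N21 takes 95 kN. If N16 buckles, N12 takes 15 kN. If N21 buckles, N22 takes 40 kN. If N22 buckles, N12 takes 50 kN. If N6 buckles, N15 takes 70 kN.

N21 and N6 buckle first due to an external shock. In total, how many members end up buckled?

3

Round 1 — N21, N6 buckle (initial).
  N15: +70 → 70 ≥ 70
  N22: +40 → 40 < 70
Round 2 — N15 buckles.
No further bucklings.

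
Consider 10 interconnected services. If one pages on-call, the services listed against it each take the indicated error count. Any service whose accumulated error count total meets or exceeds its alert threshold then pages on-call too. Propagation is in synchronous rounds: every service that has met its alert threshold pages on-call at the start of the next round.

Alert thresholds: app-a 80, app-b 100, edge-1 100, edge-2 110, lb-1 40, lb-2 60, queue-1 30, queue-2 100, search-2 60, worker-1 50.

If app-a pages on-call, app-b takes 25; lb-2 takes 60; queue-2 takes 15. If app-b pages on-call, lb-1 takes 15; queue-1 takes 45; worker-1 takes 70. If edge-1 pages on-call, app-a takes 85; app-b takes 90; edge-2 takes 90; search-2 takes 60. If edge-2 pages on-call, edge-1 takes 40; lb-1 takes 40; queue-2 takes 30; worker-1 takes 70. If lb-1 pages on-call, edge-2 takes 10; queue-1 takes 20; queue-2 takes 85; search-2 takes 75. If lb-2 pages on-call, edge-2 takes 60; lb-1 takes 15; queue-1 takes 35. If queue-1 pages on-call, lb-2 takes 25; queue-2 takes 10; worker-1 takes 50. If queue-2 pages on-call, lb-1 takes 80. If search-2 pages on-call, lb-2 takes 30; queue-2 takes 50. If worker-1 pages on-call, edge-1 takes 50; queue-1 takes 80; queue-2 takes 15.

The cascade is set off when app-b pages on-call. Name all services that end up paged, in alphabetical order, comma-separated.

app-b, queue-1, worker-1

Round 1 — app-b pages on-call (initial).
  lb-1: +15 → 15 < 40
  queue-1: +45 → 45 ≥ 30
  worker-1: +70 → 70 ≥ 50
Round 2 — queue-1, worker-1 page on-call.
  edge-1: +50 → 50 < 100
  lb-2: +25 → 25 < 60
  queue-2: +10+15 → 25 < 100
No further pages.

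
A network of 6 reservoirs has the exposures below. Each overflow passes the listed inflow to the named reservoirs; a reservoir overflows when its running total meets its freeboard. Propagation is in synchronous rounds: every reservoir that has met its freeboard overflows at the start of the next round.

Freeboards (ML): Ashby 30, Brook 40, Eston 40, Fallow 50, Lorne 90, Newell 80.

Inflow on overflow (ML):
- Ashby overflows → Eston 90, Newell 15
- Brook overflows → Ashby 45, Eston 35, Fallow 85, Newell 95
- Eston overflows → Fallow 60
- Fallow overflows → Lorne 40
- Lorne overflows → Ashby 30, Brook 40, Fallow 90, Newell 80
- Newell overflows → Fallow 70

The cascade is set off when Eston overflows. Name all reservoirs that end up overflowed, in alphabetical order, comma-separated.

Round 1 — Eston overflows (initial).
  Fallow: +60 → 60 ≥ 50
Round 2 — Fallow overflows.
  Lorne: +40 → 40 < 90
No further overflows.

Eston, Fallow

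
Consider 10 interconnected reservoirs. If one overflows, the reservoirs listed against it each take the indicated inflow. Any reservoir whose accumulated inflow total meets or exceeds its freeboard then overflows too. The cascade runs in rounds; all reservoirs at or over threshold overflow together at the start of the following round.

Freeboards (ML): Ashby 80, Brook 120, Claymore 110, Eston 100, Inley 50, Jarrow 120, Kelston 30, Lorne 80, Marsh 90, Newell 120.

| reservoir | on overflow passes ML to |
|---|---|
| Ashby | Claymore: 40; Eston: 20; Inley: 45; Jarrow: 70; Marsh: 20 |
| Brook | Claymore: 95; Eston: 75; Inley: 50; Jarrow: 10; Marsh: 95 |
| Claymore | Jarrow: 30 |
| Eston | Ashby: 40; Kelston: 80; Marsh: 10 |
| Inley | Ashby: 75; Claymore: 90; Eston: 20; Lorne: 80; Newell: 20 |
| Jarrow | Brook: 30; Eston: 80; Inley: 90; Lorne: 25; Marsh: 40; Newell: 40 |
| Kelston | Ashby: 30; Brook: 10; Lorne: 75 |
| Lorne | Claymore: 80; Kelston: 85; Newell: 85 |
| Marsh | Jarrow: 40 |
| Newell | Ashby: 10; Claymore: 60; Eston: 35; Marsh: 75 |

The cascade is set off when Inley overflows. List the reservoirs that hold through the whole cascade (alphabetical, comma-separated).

Round 1 — Inley overflows (initial).
  Ashby: +75 → 75 < 80
  Claymore: +90 → 90 < 110
  Eston: +20 → 20 < 100
  Lorne: +80 → 80 ≥ 80
  Newell: +20 → 20 < 120
Round 2 — Lorne overflows.
  Claymore: +80 → 170 ≥ 110
  Kelston: +85 → 85 ≥ 30
  Newell: +85 → 105 < 120
Round 3 — Claymore, Kelston overflow.
  Ashby: +30 → 105 ≥ 80
  Brook: +10 → 10 < 120
  Jarrow: +30 → 30 < 120
Round 4 — Ashby overflows.
  Eston: +20 → 40 < 100
  Jarrow: +70 → 100 < 120
  Marsh: +20 → 20 < 90
No further overflows.

Brook, Eston, Jarrow, Marsh, Newell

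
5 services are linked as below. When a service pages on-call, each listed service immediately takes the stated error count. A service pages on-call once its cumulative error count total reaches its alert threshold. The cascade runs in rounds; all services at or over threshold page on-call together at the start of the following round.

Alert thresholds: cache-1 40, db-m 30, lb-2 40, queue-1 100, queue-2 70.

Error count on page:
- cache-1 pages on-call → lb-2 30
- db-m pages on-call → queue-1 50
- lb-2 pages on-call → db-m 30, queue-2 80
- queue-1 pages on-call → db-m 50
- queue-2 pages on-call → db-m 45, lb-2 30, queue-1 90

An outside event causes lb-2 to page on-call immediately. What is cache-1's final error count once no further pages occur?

0

Round 1 — lb-2 pages on-call (initial).
  db-m: +30 → 30 ≥ 30
  queue-2: +80 → 80 ≥ 70
Round 2 — db-m, queue-2 page on-call.
  queue-1: +50+90 → 140 ≥ 100
Round 3 — queue-1 pages on-call.
No further pages.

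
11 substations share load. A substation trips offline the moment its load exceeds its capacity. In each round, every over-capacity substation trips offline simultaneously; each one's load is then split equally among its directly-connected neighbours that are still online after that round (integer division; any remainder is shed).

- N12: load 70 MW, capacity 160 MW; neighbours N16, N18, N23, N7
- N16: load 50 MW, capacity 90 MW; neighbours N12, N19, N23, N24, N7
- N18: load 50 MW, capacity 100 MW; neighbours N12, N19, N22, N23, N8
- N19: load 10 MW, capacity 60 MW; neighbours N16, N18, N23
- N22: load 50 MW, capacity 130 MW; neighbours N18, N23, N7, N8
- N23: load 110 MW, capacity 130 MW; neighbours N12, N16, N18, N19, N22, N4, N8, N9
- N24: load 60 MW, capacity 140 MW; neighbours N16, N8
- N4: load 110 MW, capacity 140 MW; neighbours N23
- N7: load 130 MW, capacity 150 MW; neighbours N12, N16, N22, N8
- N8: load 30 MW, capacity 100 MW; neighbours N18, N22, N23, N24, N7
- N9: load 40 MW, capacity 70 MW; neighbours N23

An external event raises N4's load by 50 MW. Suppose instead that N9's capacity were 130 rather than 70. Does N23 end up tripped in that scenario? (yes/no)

yes

With N9's capacity at 130:
Round 1 — N4 at 160 > 140. N4 trips offline.
  N4 sheds 160 MW to N23: 160 each.
    N23: 110+160 = 270 > 130
Round 2 — N23 trips offline.
  N23 sheds 270 MW to N12, N16, N18, N19, N22, N8, N9: 38 each (4 lost).
    N12: 70+38 = 108 ≤ 160
    N16: 50+38 = 88 ≤ 90
    N18: 50+38 = 88 ≤ 100
    N19: 10+38 = 48 ≤ 60
    N22: 50+38 = 88 ≤ 130
    N8: 30+38 = 68 ≤ 100
    N9: 40+38 = 78 ≤ 130
No further trips.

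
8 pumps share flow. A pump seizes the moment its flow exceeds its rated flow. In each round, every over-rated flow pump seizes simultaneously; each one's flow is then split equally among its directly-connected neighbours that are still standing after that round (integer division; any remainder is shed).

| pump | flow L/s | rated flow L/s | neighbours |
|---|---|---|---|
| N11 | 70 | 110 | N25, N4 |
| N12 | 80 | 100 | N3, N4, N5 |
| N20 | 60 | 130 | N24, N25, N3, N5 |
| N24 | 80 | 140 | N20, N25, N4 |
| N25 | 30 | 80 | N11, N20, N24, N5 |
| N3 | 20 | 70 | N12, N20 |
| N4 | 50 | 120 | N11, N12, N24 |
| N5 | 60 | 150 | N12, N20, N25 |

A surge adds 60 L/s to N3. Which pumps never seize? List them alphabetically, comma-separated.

N11, N20, N24, N25, N4, N5

Round 1 — N3 at 80 > 70. N3 seizes.
  N3 sheds 80 L/s to N12, N20: 40 each.
    N12: 80+40 = 120 > 100
    N20: 60+40 = 100 ≤ 130
Round 2 — N12 seizes.
  N12 sheds 120 L/s to N4, N5: 60 each.
    N4: 50+60 = 110 ≤ 120
    N5: 60+60 = 120 ≤ 150
No further seizures.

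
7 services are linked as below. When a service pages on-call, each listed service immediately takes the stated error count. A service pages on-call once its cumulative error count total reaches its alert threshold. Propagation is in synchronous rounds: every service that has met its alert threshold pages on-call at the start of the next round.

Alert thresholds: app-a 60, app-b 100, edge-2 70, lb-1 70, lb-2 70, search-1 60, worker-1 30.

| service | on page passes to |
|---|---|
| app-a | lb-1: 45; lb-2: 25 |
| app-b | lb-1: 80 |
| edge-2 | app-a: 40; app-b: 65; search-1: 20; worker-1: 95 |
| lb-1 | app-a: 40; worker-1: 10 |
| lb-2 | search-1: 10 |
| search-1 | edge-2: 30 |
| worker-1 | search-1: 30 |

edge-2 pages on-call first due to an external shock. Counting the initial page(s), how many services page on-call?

Round 1 — edge-2 pages on-call (initial).
  app-a: +40 → 40 < 60
  app-b: +65 → 65 < 100
  search-1: +20 → 20 < 60
  worker-1: +95 → 95 ≥ 30
Round 2 — worker-1 pages on-call.
  search-1: +30 → 50 < 60
No further pages.

2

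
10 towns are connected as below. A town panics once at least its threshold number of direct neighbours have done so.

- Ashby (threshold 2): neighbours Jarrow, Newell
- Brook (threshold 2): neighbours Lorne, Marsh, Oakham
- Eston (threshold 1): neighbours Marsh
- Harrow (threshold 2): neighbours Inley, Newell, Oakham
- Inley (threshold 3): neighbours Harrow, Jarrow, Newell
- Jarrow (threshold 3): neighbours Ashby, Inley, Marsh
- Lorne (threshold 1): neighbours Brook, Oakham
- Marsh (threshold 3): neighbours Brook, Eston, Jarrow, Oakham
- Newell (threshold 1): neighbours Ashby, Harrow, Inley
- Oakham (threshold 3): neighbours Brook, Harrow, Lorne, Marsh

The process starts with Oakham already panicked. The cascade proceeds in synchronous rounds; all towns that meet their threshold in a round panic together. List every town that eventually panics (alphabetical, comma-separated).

Round 1 — Oakham panics (initial).
Round 2 — checking thresholds:
  Brook: 1 of 3 neighbours < 2, below threshold.
  Harrow: 1 of 3 neighbours < 2, below threshold.
  Lorne: 1 of 2 neighbours ≥ 1, panics.
  Marsh: 1 of 4 neighbours < 3, below threshold.
Round 3 — checking thresholds:
  Brook: 2 of 3 neighbours ≥ 2, panics.
  Harrow: 1 of 3 neighbours < 2, below threshold.
  Marsh: 1 of 4 neighbours < 3, below threshold.
Round 4 — no new panics; cascade stops.

Brook, Lorne, Oakham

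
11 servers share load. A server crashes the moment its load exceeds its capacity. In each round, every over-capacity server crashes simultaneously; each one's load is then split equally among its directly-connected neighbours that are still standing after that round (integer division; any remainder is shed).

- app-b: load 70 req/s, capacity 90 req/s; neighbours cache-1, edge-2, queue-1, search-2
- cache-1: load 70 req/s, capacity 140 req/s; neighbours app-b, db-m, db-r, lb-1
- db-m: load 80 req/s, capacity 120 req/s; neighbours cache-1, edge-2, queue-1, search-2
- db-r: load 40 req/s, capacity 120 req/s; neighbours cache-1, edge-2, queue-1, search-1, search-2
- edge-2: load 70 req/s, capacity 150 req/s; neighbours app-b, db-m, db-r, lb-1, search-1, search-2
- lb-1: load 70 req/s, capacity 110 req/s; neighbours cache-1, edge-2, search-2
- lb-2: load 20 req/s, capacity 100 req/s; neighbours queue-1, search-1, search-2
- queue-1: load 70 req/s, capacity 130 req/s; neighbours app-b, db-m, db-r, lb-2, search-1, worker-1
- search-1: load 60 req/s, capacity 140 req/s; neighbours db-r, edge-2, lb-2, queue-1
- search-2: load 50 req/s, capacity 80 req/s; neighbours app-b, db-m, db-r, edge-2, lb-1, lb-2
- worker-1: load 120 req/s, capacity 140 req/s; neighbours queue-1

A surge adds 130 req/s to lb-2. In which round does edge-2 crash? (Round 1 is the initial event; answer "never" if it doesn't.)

never

Round 1 — lb-2 at 150 > 100. lb-2 crashes.
  lb-2 sheds 150 req/s to queue-1, search-1, search-2: 50 each.
    queue-1: 70+50 = 120 ≤ 130
    search-1: 60+50 = 110 ≤ 140
    search-2: 50+50 = 100 > 80
Round 2 — search-2 crashes.
  search-2 sheds 100 req/s to app-b, db-m, db-r, edge-2, lb-1: 20 each.
    app-b: 70+20 = 90 ≤ 90
    db-m: 80+20 = 100 ≤ 120
    db-r: 40+20 = 60 ≤ 120
    edge-2: 70+20 = 90 ≤ 150
    lb-1: 70+20 = 90 ≤ 110
No further crashes.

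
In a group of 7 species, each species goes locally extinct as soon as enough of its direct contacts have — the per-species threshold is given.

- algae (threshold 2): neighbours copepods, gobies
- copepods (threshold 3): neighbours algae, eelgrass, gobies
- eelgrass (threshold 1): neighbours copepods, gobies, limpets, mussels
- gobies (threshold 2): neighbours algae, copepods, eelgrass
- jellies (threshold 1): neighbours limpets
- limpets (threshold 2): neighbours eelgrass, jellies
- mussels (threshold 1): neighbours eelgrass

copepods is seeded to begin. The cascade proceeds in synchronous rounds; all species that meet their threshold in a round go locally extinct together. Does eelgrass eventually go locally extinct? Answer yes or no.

yes

Round 1 — copepods goes locally extinct (initial).
Round 2 — checking thresholds:
  algae: 1 of 2 neighbours < 2, not yet.
  eelgrass: 1 of 4 neighbours ≥ 1, goes locally extinct.
  gobies: 1 of 3 neighbours < 2, not yet.
Round 3 — checking thresholds:
  algae: 1 of 2 neighbours < 2, not yet.
  gobies: 2 of 3 neighbours ≥ 2, goes locally extinct.
  limpets: 1 of 2 neighbours < 2, not yet.
  mussels: 1 of 1 neighbours ≥ 1, goes locally extinct.
Round 4 — checking thresholds:
  algae: 2 of 2 neighbours ≥ 2, goes locally extinct.
  limpets: 1 of 2 neighbours < 2, not yet.
Round 5 — no new extinctions; cascade stops.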